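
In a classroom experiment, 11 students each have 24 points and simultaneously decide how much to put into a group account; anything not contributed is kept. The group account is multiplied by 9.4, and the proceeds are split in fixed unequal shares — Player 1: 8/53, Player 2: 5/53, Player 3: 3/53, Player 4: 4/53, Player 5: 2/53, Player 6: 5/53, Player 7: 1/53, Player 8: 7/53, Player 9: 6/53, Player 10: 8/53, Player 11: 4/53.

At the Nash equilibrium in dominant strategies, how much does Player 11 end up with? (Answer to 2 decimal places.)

For player j, contributing a unit is worthwhile iff 9.4 × (j's share) ≥ 1, i.e. iff j's share is at least 0.1064.
Player 1, Player 8, Player 9 and Player 10 clear that bar, contributing 24 each; the remaining 7 contribute 0. Total contributed: 96.
Player 11 keeps 24 and receives 9.4 × 96 × 4/53 = 68.11 from the group account, for a payoff of 92.11.

92.11 points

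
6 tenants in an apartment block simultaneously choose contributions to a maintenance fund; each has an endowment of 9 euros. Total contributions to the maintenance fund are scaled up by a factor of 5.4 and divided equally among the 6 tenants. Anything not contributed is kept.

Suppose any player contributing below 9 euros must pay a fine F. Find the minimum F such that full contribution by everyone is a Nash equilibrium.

0.90 euros

Given the others contribute fully, the best deviation is to contribute 0 (any partial contribution still incurs the fine and gives up units whose private return 0.9000 is below 1).
Deviating from 9 to 0 saves 9 euros but forfeits the deviator's share of the drop in the maintenance fund: 5.4/6 × 9 = 8.10.
So the deviation gain is 9 − 8.10 = 0.90, and the fine must be at least 0.90 euros to wipe it out.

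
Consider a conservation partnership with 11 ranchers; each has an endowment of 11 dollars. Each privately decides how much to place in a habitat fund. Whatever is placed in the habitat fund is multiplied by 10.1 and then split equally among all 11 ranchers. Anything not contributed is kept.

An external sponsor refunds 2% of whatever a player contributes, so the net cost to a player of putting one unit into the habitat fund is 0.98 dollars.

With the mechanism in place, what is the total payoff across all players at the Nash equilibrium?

With the mechanism, a contributed unit returns (10.1/11) / 0.98 = 0.9369 per unit of net cost — still below 1 — so contributing 0 remains dominant for every player.
Everyone keeps their endowment and the group total is 11 × 11 = 121.

121.00 dollars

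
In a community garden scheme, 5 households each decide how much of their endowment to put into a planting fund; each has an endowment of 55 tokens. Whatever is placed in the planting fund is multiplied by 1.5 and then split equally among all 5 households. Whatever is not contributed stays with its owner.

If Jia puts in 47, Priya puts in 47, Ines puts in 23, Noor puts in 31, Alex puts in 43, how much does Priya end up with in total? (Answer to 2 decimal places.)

Total contributed: 47 + 47 + 23 + 31 + 43 = 191.
Each receives 1.5 × 191 / 5 = 57.30 from the planting fund.
Priya keeps 55 − 47 = 8, so Priya's payoff is 8 + 57.30 = 65.30.

65.30 tokens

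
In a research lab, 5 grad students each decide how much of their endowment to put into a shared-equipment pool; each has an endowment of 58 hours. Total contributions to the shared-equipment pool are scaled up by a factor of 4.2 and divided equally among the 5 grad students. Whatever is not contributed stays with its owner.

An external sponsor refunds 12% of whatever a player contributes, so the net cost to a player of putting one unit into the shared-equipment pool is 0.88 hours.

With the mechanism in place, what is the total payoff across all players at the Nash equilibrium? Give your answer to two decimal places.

290.00 hours

Even with the mechanism, each unit contributed returns only (4.2/5) / 0.88 = 0.9545 per unit of net cost, so contributing nothing is still dominant.
At the Nash equilibrium no one contributes; group total payoff = 5 × 58 = 290.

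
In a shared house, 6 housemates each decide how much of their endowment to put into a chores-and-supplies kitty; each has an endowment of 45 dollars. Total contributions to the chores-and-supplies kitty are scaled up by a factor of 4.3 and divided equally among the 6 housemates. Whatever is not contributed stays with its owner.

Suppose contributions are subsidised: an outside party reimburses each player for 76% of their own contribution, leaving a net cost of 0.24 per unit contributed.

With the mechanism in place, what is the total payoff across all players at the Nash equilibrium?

1366.20 dollars

Under the mechanism each unit contributed yields (4.3/6) / 0.24 = 2.9861 back to its contributor per unit of net cost, which exceeds 1, making full contribution the dominant choice for everyone.
At the Nash equilibrium everyone contributes 45. Group total payoff = 6 × (45 × 0.76 + 4.3 × 45) = 1366.20.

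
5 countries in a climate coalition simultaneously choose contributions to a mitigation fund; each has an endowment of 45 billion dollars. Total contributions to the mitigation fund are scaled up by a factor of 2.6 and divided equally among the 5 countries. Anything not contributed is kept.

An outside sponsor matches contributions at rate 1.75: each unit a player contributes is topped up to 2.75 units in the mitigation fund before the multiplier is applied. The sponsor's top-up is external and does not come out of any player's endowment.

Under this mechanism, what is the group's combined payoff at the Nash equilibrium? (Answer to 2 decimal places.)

Under the mechanism each unit contributed yields 2.6 × 2.75 / 5 = 1.4300 back to its contributor per unit of net cost, which exceeds 1, making full contribution the dominant choice for everyone.
So the Nash equilibrium is full contribution by all 5; the group earns 2.6 × 2.75 × 225 = 1608.75.

1608.75 billion dollars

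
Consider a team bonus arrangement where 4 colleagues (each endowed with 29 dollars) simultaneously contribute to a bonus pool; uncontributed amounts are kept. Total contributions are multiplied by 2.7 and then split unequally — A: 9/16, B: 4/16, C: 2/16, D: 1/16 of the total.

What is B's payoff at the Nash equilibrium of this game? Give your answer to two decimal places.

A player with share s gets back 2.7·s per unit contributed, so full contribution is dominant for anyone with s > 1/2.7 = 0.3704 and zero contribution is dominant for anyone below.
A alone (share 9/16) is above the threshold, contributing 29; the remaining 3 contribute 0. Total contributed: 29.
B keeps 29 and receives 2.7 × 29 × 4/16 = 19.58 from the bonus pool, for a payoff of 48.58.

48.58 dollars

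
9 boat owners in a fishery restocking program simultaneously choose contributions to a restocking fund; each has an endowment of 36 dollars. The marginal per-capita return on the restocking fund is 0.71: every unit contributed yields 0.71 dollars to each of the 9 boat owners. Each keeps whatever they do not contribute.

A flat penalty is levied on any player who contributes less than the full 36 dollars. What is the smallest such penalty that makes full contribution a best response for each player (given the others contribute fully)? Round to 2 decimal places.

Given the others contribute fully, the best deviation is to contribute 0 (any partial contribution still incurs the fine and gives up units whose private return 0.71 is below 1).
Deviating from 36 to 0 saves 36 dollars but forfeits the deviator's share of the drop in the restocking fund: 0.71 × 36 = 25.56.
So the deviation gain is 36 − 25.56 = 10.44, and the fine must be at least 10.44 dollars to wipe it out.

10.44 dollars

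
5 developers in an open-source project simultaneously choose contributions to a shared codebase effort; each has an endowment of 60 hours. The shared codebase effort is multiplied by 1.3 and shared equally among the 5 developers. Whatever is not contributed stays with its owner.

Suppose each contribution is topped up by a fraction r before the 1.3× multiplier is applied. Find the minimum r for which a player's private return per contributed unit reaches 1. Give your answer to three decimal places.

2.846

With matching at rate r, one contributed unit becomes (1 + r) in the shared codebase effort and returns 1.3 × (1 + r) / 5 to the contributor.
Setting this equal to 1: 1 + r = 5/1.3 = 3.8462.
So the minimum matching rate is r = 3.8462 − 1 = 2.846.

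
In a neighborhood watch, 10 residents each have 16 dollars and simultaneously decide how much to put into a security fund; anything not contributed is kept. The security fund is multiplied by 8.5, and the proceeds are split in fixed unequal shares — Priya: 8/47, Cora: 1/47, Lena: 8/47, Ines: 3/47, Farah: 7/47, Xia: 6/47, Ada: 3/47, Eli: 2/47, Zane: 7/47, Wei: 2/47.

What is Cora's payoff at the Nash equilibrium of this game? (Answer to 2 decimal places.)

Each unit j contributes comes back to j as 8.5 × (j's share), so j prefers to contribute only if that share exceeds 1/8.5 = 0.1176; otherwise keeping the unit dominates.
The shares above 0.1176 belong to Priya, Lena, Farah, Xia and Zane, contributing 16 each; the remaining 5 contribute 0. Total contributed: 80.
Cora keeps 16 and receives 8.5 × 80 × 1/47 = 14.47 from the security fund, for a payoff of 30.47.

30.47 dollars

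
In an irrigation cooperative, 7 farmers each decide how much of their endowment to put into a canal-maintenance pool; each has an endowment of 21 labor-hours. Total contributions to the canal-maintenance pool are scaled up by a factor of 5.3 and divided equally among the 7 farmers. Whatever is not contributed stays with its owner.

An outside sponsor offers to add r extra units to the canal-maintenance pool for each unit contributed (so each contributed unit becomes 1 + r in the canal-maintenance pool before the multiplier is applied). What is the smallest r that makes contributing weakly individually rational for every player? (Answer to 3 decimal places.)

0.321

With matching at rate r, one contributed unit becomes (1 + r) in the canal-maintenance pool and returns 5.3 × (1 + r) / 7 to the contributor.
Setting this equal to 1: 1 + r = 7/5.3 = 1.3208.
So the minimum matching rate is r = 1.3208 − 1 = 0.321.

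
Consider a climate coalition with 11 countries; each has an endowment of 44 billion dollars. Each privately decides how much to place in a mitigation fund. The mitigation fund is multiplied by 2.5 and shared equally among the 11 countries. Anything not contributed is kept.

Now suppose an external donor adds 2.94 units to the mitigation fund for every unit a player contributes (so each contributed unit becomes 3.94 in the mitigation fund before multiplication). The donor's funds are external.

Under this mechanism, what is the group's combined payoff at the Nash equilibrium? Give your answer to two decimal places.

484.00 billion dollars

The effective private return is 2.5 × 3.94 / 11 = 0.8955, which is still under 1, so the mechanism doesn't change anyone's dominant strategy: zero contribution.
At the Nash equilibrium no one contributes; group total payoff = 11 × 44 = 484.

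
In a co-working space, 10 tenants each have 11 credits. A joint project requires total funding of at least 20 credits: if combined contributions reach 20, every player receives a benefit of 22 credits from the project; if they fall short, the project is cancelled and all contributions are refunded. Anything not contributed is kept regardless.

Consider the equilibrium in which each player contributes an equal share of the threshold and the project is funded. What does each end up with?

Equal share of the threshold: 20/10 = 2.
At this profile no one gains by cutting their contribution: any cut drops the total below 20, the project is cancelled, contributions are refunded, and the deviator ends with 11, which is less than 11 − 2 + 22 = 31. Contributing more than 2 just wastes the excess. So contributing exactly 2 is a best response.
Each player's payoff: 11 − 2 + 22 = 31.

31 credits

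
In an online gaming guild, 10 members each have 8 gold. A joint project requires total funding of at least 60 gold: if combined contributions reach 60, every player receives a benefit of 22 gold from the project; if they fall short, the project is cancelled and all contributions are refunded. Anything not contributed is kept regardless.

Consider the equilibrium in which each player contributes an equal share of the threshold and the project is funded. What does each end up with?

Equal share of the threshold: 60/10 = 6.
At this profile no one gains by cutting their contribution: any cut drops the total below 60, the project is cancelled, contributions are refunded, and the deviator ends with 8, which is less than 8 − 6 + 22 = 24. Contributing more than 6 just wastes the excess. So contributing exactly 6 is a best response.
Each player's payoff: 8 − 6 + 22 = 24.

24 gold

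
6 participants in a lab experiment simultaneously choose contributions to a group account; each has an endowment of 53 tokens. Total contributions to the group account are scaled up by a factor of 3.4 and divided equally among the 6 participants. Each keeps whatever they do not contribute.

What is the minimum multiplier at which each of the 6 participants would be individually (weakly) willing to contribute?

6

A contributed unit returns (multiplier)/6 to its contributor.
This reaches 1 exactly when the multiplier is 6.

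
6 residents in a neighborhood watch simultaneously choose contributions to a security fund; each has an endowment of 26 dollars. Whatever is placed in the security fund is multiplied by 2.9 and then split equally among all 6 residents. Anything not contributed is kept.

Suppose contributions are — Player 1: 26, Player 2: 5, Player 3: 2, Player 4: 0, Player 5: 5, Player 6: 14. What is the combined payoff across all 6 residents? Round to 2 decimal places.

Total contributed: 26 + 5 + 2 + 0 + 5 + 14 = 52; total kept: 6 × 26 − 52 = 104.
The security fund pays out 2.9 × 52 = 150.80 in aggregate.
Group total = 104 + 150.80 = 254.80.

254.80 dollars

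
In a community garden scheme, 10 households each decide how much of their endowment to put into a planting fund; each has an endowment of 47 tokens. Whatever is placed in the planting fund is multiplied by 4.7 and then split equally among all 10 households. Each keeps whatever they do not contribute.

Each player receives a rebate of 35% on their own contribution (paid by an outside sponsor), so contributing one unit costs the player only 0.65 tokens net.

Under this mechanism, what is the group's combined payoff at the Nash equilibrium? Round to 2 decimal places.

470.00 tokens

With the mechanism, a contributed unit returns (4.7/10) / 0.65 = 0.7231 per unit of net cost — still below 1 — so contributing 0 remains dominant for every player.
Everyone keeps their endowment and the group total is 10 × 47 = 470.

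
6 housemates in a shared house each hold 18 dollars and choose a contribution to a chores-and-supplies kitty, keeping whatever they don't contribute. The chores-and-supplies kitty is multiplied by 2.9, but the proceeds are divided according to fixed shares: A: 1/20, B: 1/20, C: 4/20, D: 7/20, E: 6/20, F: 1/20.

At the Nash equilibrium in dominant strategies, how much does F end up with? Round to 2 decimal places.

A player with share s gets back 2.9·s per unit contributed, so full contribution is dominant for anyone with s > 1/2.9 = 0.3448 and zero contribution is dominant for anyone below.
Only D (7/20) clears that bar, contributing 18; the remaining 5 contribute 0. Total contributed: 18.
F keeps 18 and receives 2.9 × 18 × 1/20 = 2.61 from the chores-and-supplies kitty, for a payoff of 20.61.

20.61 dollars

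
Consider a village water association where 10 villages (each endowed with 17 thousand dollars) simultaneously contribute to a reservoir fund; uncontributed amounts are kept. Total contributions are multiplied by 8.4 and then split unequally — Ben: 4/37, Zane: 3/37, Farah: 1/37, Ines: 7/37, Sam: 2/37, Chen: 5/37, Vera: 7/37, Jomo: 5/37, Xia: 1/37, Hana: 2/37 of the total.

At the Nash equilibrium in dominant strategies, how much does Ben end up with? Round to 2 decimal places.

For player j, contributing a unit is worthwhile iff 8.4 × (j's share) ≥ 1, i.e. iff j's share is at least 0.1190.
The shares above 0.1190 belong to Ines, Chen, Vera and Jomo, contributing 17 each; the remaining 6 contribute 0. Total contributed: 68.
Ben keeps 17 and receives 8.4 × 68 × 4/37 = 61.75 from the reservoir fund, for a payoff of 78.75.

78.75 thousand dollars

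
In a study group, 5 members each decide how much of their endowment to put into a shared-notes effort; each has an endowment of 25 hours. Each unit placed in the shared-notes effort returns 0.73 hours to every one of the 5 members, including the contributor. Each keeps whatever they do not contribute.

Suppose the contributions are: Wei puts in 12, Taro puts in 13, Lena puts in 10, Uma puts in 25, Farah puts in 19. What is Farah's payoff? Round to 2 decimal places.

63.67 hours

Total contributed: 12 + 13 + 10 + 25 + 19 = 79.
Each receives 0.73 × 79 = 57.67 from the shared-notes effort.
Farah keeps 25 − 19 = 6, so Farah's payoff is 6 + 57.67 = 63.67.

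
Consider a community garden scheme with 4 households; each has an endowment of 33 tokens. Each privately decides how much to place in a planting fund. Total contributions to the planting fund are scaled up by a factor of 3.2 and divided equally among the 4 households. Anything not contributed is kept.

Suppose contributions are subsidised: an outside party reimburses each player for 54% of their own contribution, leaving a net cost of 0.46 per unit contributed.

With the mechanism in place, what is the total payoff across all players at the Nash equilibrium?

Under the mechanism each unit contributed yields (3.2/4) / 0.46 = 1.7391 back to its contributor per unit of net cost, which exceeds 1, making full contribution the dominant choice for everyone.
So the Nash equilibrium is full contribution by all 4; the group earns 4 × (33 × 0.54 + 3.2 × 33) = 493.68.

493.68 tokens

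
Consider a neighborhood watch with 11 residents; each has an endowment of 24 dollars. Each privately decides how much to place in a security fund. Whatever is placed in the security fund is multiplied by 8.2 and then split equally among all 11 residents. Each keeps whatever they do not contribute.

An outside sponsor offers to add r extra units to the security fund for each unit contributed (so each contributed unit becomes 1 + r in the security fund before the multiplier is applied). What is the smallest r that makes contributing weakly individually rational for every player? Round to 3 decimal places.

0.341

With matching at rate r, one contributed unit becomes (1 + r) in the security fund and returns 8.2 × (1 + r) / 11 to the contributor.
Setting this equal to 1: 1 + r = 11/8.2 = 1.3415.
So the minimum matching rate is r = 1.3415 − 1 = 0.341.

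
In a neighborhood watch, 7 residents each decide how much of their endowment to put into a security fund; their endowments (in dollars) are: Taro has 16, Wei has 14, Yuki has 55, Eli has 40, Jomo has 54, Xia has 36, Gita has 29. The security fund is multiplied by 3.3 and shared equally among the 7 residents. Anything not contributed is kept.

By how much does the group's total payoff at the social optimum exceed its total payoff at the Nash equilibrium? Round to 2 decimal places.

The private return per contributed unit is 3.3/7 = 0.4714 < 1 for every player regardless of endowment, so the Nash equilibrium is zero contribution and the group total is Σ E_j = 16 + 14 + 55 + 40 + 54 + 36 + 29 = 244.
Each contributed unit returns 3.300 to the group, so the social optimum is full contribution by everyone: group total = 3.300 × 244 = 805.20.
Efficiency loss = (3.300 − 1) × 244 = 561.20.

561.20 dollars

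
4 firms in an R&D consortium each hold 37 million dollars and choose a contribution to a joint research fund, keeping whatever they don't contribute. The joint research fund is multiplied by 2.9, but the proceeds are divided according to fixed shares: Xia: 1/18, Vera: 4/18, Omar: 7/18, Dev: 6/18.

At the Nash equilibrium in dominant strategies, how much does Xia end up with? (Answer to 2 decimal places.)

42.96 million dollars

Player j's private return per contributed unit is 2.9 × (j's share). Contributing is weakly dominant for j when that share is at least 1/2.9 = 0.3448, and contributing 0 is dominant otherwise.
The only share above 0.3448 is Omar's 7/18, contributing 37; the remaining 3 contribute 0. Total contributed: 37.
Xia keeps 37 and receives 2.9 × 37 × 1/18 = 5.96 from the joint research fund, for a payoff of 42.96.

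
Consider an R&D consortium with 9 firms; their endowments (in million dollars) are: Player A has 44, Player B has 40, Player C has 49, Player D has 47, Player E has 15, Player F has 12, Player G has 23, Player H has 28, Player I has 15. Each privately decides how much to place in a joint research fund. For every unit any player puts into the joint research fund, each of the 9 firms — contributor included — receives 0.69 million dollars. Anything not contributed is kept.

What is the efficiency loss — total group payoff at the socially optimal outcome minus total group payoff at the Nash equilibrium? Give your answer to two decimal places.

1422.33 million dollars

The private return per contributed unit is 0.69 < 1 for everyone, so the Nash equilibrium is zero contribution and the group total is Σ E_j = 44 + 40 + 49 + 47 + 15 + 12 + 23 + 28 + 15 = 273.
Each contributed unit returns 6.210 to the group, so the social optimum is full contribution by everyone: group total = 6.210 × 273 = 1695.33.
Efficiency loss = (6.210 − 1) × 273 = 1422.33.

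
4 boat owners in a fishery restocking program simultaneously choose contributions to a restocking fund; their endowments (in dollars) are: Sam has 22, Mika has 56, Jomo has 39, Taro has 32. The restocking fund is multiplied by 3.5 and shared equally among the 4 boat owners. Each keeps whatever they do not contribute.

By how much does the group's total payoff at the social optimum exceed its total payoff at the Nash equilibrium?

372.50 dollars

The private return per contributed unit is 3.5/4 = 0.8750 < 1 for every player regardless of endowment, so the Nash equilibrium is zero contribution and the group total is Σ E_j = 22 + 56 + 39 + 32 = 149.
Each contributed unit returns 3.500 to the group, so the social optimum is full contribution by everyone: group total = 3.500 × 149 = 521.50.
Efficiency loss = (3.500 − 1) × 149 = 372.50.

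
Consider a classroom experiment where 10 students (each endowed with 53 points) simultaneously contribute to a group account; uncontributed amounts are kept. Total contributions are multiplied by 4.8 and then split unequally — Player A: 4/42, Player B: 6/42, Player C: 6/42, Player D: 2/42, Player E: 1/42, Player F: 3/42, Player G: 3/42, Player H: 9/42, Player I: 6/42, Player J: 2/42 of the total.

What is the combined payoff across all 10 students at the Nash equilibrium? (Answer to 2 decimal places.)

731.40 points

Player j's private return per contributed unit is 4.8 × (j's share). Contributing is weakly dominant for j when that share is at least 1/4.8 = 0.2083, and contributing 0 is dominant otherwise.
Player H alone (share 9/42) is above the threshold, contributing 53; the remaining 9 contribute 0. Total contributed: 53.
The group account pays out 4.8 × 53 = 254.40 in total (split across the unequal shares, but the aggregate is all that matters for the group sum).
The 9 free-riders keep 53 each, adding 477. Group total = 477 + 254.40 = 731.40.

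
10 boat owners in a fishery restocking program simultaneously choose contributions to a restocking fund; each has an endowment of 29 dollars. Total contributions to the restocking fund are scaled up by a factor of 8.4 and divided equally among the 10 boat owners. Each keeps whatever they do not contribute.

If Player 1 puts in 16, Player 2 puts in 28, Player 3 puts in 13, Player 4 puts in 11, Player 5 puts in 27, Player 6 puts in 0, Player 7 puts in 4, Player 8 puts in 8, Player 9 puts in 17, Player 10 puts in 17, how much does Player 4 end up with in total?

136.44 dollars

Total contributed: 16 + 28 + 13 + 11 + 27 + 0 + 4 + 8 + 17 + 17 = 141.
Each receives 8.4 × 141 / 10 = 118.44 from the restocking fund.
Player 4 keeps 29 − 11 = 18, so Player 4's payoff is 18 + 118.44 = 136.44.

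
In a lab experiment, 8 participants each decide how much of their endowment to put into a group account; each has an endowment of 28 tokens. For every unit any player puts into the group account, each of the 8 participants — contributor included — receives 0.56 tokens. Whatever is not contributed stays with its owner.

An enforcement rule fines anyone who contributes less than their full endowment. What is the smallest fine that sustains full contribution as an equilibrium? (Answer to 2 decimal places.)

12.32 tokens

Given the others contribute fully, the best deviation is to contribute 0 (any partial contribution still incurs the fine and gives up units whose private return 0.56 is below 1).
Deviating from 28 to 0 saves 28 tokens but forfeits the deviator's share of the drop in the group account: 0.56 × 28 = 15.68.
So the deviation gain is 28 − 15.68 = 12.32, and the fine must be at least 12.32 tokens to wipe it out.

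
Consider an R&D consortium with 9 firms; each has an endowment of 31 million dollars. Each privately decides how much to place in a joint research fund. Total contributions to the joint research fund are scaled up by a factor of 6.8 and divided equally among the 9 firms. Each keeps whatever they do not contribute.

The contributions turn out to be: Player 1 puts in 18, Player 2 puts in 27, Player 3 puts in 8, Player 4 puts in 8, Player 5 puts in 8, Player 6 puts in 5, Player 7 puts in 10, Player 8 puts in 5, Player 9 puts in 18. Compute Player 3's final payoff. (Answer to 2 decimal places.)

Total contributed: 18 + 27 + 8 + 8 + 8 + 5 + 10 + 5 + 18 = 107.
Each receives 6.8 × 107 / 9 = 80.84 from the joint research fund.
Player 3 keeps 31 − 8 = 23, so Player 3's payoff is 23 + 80.84 = 103.84.

103.84 million dollars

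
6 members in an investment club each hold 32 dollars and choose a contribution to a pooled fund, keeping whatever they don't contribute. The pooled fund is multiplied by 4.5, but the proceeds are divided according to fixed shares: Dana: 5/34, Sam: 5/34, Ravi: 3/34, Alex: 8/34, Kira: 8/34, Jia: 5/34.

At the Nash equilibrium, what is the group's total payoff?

Each unit j contributes comes back to j as 4.5 × (j's share), so j prefers to contribute only if that share exceeds 1/4.5 = 0.2222; otherwise keeping the unit dominates.
The shares above 0.2222 belong to Alex and Kira, contributing 32 each; the remaining 4 contribute 0. Total contributed: 64.
The pooled fund pays out 4.5 × 64 = 288.00 in total (split across the unequal shares, but the aggregate is all that matters for the group sum).
The 4 free-riders keep 32 each, adding 128. Group total = 128 + 288.00 = 416.00.

416.00 dollars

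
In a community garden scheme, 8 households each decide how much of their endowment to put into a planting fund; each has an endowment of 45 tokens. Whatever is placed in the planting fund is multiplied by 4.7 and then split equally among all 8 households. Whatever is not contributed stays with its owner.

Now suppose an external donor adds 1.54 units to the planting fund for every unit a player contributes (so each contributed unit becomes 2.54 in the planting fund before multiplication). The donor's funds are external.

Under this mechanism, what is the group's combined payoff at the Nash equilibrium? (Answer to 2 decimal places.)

The effective private return per unit is now 4.7 × 2.54 / 8 = 1.4923 > 1, so every player's dominant strategy flips to full contribution.
So the Nash equilibrium is full contribution by all 8; the group earns 4.7 × 2.54 × 360 = 4297.68.

4297.68 tokens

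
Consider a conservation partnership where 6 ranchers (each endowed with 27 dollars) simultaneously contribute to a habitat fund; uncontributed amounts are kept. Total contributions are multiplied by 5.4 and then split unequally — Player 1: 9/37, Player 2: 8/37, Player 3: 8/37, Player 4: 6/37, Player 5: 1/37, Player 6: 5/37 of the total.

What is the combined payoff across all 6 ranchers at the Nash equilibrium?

For player j, contributing a unit is worthwhile iff 5.4 × (j's share) ≥ 1, i.e. iff j's share is at least 0.1852.
Player 1, Player 2 and Player 3 clear that bar, contributing 27 each; the remaining 3 contribute 0. Total contributed: 81.
The habitat fund pays out 5.4 × 81 = 437.40 in total (split across the unequal shares, but the aggregate is all that matters for the group sum).
The 3 free-riders keep 27 each, adding 81. Group total = 81 + 437.40 = 518.40.

518.40 dollars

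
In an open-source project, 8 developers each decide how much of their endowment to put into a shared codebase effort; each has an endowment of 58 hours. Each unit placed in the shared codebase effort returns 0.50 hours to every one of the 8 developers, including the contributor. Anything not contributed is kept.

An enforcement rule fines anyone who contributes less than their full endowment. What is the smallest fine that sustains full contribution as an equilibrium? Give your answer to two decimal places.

Given the others contribute fully, the best deviation is to contribute 0 (any partial contribution still incurs the fine and gives up units whose private return 0.50 is below 1).
Deviating from 58 to 0 saves 58 hours but forfeits the deviator's share of the drop in the shared codebase effort: 0.50 × 58 = 29.00.
So the deviation gain is 58 − 29.00 = 29.00, and the fine must be at least 29.00 hours to wipe it out.

29.00 hours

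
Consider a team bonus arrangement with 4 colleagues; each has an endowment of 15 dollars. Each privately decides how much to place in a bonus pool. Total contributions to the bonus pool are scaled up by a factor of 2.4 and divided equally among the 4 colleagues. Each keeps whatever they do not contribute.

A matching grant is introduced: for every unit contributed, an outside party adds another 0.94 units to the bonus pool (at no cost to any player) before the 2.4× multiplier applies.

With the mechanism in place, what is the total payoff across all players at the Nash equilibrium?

279.36 dollars

The effective private return per unit is now 2.4 × 1.94 / 4 = 1.1640 > 1, so every player's dominant strategy flips to full contribution.
At the Nash equilibrium everyone contributes 15. Group total payoff = 2.4 × 1.94 × 60 = 279.36.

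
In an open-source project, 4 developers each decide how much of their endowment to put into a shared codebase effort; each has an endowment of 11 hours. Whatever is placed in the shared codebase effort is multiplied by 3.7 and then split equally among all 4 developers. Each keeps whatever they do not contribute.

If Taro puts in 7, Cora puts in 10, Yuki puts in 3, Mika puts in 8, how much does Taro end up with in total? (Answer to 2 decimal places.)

29.90 hours

Total contributed: 7 + 10 + 3 + 8 = 28.
Each receives 3.7 × 28 / 4 = 25.90 from the shared codebase effort.
Taro keeps 11 − 7 = 4, so Taro's payoff is 4 + 25.90 = 29.90.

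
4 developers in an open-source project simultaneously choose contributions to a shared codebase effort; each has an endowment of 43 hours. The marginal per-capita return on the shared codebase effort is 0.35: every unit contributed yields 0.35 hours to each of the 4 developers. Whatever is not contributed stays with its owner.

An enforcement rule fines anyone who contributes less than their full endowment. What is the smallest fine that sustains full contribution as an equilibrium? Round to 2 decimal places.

27.95 hours

Given the others contribute fully, the best deviation is to contribute 0 (any partial contribution still incurs the fine and gives up units whose private return 0.35 is below 1).
Deviating from 43 to 0 saves 43 hours but forfeits the deviator's share of the drop in the shared codebase effort: 0.35 × 43 = 15.05.
So the deviation gain is 43 − 15.05 = 27.95, and the fine must be at least 27.95 hours to wipe it out.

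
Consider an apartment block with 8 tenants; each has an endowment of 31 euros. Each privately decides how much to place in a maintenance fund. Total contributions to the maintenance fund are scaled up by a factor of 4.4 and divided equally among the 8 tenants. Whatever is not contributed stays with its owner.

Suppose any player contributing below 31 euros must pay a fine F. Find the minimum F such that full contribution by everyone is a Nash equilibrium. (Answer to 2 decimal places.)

13.95 euros

Given the others contribute fully, the best deviation is to contribute 0 (any partial contribution still incurs the fine and gives up units whose private return 0.5500 is below 1).
Deviating from 31 to 0 saves 31 euros but forfeits the deviator's share of the drop in the maintenance fund: 4.4/8 × 31 = 17.05.
So the deviation gain is 31 − 17.05 = 13.95, and the fine must be at least 13.95 euros to wipe it out.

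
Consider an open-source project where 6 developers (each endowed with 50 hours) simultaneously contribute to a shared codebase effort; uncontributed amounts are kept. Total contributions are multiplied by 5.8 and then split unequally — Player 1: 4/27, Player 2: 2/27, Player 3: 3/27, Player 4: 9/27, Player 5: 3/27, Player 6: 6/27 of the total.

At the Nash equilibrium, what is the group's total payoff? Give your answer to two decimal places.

Each unit j contributes comes back to j as 5.8 × (j's share), so j prefers to contribute only if that share exceeds 1/5.8 = 0.1724; otherwise keeping the unit dominates.
Player 4 and Player 6 clear that bar, contributing 50 each; the remaining 4 contribute 0. Total contributed: 100.
The shared codebase effort pays out 5.8 × 100 = 580.00 in total (split across the unequal shares, but the aggregate is all that matters for the group sum).
The 4 free-riders keep 50 each, adding 200. Group total = 200 + 580.00 = 780.00.

780.00 hours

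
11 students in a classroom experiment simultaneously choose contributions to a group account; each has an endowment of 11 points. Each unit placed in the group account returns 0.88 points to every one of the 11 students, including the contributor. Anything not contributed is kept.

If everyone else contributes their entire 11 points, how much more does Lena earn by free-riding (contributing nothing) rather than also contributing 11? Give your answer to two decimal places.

Switching from a contribution of 11 to 0 lets Lena keep an extra 11 points, but lowers the group account by 11, which costs Lena their own share of that drop: 0.88 × 11 = 9.68.
Net gain = 11 − 9.68 = 1.32. The private return per contributed unit (0.88) is below 1, so free-riding is indeed the best response regardless of what the others do.

1.32 points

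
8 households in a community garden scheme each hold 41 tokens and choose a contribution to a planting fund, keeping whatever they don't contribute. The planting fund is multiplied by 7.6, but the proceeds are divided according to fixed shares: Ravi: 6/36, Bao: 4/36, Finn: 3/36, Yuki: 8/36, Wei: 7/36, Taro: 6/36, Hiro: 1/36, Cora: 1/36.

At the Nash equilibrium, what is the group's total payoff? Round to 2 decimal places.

1410.40 tokens

Each unit j contributes comes back to j as 7.6 × (j's share), so j prefers to contribute only if that share exceeds 1/7.6 = 0.1316; otherwise keeping the unit dominates.
Ravi, Yuki, Wei and Taro clear that bar, contributing 41 each; the remaining 4 contribute 0. Total contributed: 164.
The planting fund pays out 7.6 × 164 = 1246.40 in total (split across the unequal shares, but the aggregate is all that matters for the group sum).
The 4 free-riders keep 41 each, adding 164. Group total = 164 + 1246.40 = 1410.40.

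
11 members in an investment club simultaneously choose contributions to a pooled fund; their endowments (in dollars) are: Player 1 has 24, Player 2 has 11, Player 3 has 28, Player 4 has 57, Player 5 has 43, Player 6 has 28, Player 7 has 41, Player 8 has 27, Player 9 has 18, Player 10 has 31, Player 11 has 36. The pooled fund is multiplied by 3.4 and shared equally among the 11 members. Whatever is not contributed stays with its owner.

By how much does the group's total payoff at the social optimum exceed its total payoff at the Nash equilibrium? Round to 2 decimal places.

825.60 dollars

The private return per contributed unit is 3.4/11 = 0.3091 < 1 for every player regardless of endowment, so the Nash equilibrium is zero contribution and the group total is Σ E_j = 24 + 11 + 28 + 57 + 43 + 28 + 41 + 27 + 18 + 31 + 36 = 344.
Each contributed unit returns 3.400 to the group, so the social optimum is full contribution by everyone: group total = 3.400 × 344 = 1169.60.
Efficiency loss = (3.400 − 1) × 344 = 825.60.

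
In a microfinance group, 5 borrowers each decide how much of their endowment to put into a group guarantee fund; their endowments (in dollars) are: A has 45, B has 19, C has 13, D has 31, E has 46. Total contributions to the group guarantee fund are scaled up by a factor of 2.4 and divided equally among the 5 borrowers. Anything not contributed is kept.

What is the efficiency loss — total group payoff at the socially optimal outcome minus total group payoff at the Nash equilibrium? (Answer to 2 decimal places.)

215.60 dollars

The private return per contributed unit is 2.4/5 = 0.4800 < 1 for every player regardless of endowment, so the Nash equilibrium is zero contribution and the group total is Σ E_j = 45 + 19 + 13 + 31 + 46 = 154.
Each contributed unit returns 2.400 to the group, so the social optimum is full contribution by everyone: group total = 2.400 × 154 = 369.60.
Efficiency loss = (2.400 − 1) × 154 = 215.60.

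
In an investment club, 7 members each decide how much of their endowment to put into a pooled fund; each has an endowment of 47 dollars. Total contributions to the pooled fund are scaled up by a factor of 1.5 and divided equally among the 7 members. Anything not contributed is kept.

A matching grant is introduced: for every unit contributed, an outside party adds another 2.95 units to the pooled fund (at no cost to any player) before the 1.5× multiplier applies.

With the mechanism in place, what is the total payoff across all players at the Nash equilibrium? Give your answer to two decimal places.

329.00 dollars

The effective private return is 1.5 × 3.95 / 7 = 0.8464, which is still under 1, so the mechanism doesn't change anyone's dominant strategy: zero contribution.
At the Nash equilibrium no one contributes; group total payoff = 7 × 47 = 329.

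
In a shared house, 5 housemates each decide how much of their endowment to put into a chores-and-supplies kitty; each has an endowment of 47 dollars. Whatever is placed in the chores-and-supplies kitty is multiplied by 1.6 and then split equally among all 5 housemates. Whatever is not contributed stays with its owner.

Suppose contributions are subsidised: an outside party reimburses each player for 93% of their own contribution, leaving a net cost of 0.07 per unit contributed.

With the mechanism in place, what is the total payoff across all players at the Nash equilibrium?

Under the mechanism each unit contributed yields (1.6/5) / 0.07 = 4.5714 back to its contributor per unit of net cost, which exceeds 1, making full contribution the dominant choice for everyone.
At the Nash equilibrium everyone contributes 47. Group total payoff = 5 × (47 × 0.93 + 1.6 × 47) = 594.55.

594.55 dollars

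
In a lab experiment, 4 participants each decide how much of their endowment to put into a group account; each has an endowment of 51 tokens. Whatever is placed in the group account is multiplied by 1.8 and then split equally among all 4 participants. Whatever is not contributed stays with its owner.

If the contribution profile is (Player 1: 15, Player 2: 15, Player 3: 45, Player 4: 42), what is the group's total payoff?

Total contributed: 15 + 15 + 45 + 42 = 117; total kept: 4 × 51 − 117 = 87.
The group account pays out 1.8 × 117 = 210.60 in aggregate.
Group total = 87 + 210.60 = 297.60.

297.60 tokens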